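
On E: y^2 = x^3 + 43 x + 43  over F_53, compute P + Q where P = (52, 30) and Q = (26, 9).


P != Q, so use the chord formula.
s = (y2 - y1) / (x2 - x1) = (32) / (27) mod 53 = 11
x3 = s^2 - x1 - x2 mod 53 = 11^2 - 52 - 26 = 43
y3 = s (x1 - x3) - y1 mod 53 = 11 * (52 - 43) - 30 = 16

P + Q = (43, 16)


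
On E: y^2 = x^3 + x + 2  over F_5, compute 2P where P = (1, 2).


k = 2 = 10_2 (binary, LSB first: 01)
Double-and-add from P = (1, 2):
  bit 0 = 0: acc unchanged = O
  bit 1 = 1: acc = O + (4, 0) = (4, 0)

2P = (4, 0)


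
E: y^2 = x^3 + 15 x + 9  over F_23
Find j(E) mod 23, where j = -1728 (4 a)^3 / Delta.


Delta = -16(4 a^3 + 27 b^2) mod 23 = 7
-1728 * (4 a)^3 = -1728 * (4*15)^3 mod 23 = 2
j = 2 * 7^(-1) mod 23 = 20

j = 20 (mod 23)


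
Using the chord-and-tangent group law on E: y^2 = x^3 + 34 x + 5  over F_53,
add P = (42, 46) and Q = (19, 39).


P != Q, so use the chord formula.
s = (y2 - y1) / (x2 - x1) = (46) / (30) mod 53 = 51
x3 = s^2 - x1 - x2 mod 53 = 51^2 - 42 - 19 = 49
y3 = s (x1 - x3) - y1 mod 53 = 51 * (42 - 49) - 46 = 21

P + Q = (49, 21)


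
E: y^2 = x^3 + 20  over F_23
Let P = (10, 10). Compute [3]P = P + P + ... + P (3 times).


k = 3 = 11_2 (binary, LSB first: 11)
Double-and-add from P = (10, 10):
  bit 0 = 1: acc = O + (10, 10) = (10, 10)
  bit 1 = 1: acc = (10, 10) + (21, 9) = (19, 18)

3P = (19, 18)


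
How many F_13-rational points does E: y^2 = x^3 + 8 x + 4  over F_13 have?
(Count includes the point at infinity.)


For each x in F_13, count y with y^2 = x^3 + 8 x + 4 mod 13:
  x = 0: RHS = 4, y in [2, 11]  -> 2 point(s)
  x = 1: RHS = 0, y in [0]  -> 1 point(s)
  x = 3: RHS = 3, y in [4, 9]  -> 2 point(s)
  x = 4: RHS = 9, y in [3, 10]  -> 2 point(s)
  x = 5: RHS = 0, y in [0]  -> 1 point(s)
  x = 7: RHS = 0, y in [0]  -> 1 point(s)
  x = 9: RHS = 12, y in [5, 8]  -> 2 point(s)
Affine points: 11. Add the point at infinity: total = 12.

#E(F_13) = 12


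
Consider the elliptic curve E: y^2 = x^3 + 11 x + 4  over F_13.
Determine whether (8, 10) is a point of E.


Check whether y^2 = x^3 + 11 x + 4 (mod 13) for (x, y) = (8, 10).
LHS: y^2 = 10^2 mod 13 = 9
RHS: x^3 + 11 x + 4 = 8^3 + 11*8 + 4 mod 13 = 6
LHS != RHS

No, not on the curve


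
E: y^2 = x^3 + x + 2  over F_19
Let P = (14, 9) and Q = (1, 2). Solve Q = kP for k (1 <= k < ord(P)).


Enumerate multiples of P until we hit Q = (1, 2):
  1P = (14, 9)
  2P = (10, 10)
  3P = (1, 2)
Match found at i = 3.

k = 3


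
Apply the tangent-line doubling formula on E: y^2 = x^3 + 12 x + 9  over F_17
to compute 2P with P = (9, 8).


Doubling: s = (3 x1^2 + a) / (2 y1)
s = (3*9^2 + 12) / (2*8) mod 17 = 0
x3 = s^2 - 2 x1 mod 17 = 0^2 - 2*9 = 16
y3 = s (x1 - x3) - y1 mod 17 = 0 * (9 - 16) - 8 = 9

2P = (16, 9)


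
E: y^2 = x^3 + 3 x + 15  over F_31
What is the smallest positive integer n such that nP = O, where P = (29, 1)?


Compute successive multiples of P until we hit O:
  1P = (29, 1)
  2P = (6, 1)
  3P = (27, 30)
  4P = (7, 21)
  5P = (3, 12)
  6P = (15, 5)
  7P = (1, 22)
  8P = (19, 7)
  ... (continuing to 28P)
  28P = O

ord(P) = 28


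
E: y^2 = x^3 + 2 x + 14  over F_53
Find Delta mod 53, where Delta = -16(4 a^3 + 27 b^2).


4 a^3 + 27 b^2 = 4*2^3 + 27*14^2 = 32 + 5292 = 5324
Delta = -16 * (5324) = -85184
Delta mod 53 = 40

Delta = 40 (mod 53)


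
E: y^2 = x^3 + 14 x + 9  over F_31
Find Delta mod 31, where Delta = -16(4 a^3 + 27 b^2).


4 a^3 + 27 b^2 = 4*14^3 + 27*9^2 = 10976 + 2187 = 13163
Delta = -16 * (13163) = -210608
Delta mod 31 = 6

Delta = 6 (mod 31)


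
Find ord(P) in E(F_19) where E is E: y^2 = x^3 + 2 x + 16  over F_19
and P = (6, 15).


Compute successive multiples of P until we hit O:
  1P = (6, 15)
  2P = (12, 1)
  3P = (17, 17)
  4P = (2, 3)
  5P = (1, 0)
  6P = (2, 16)
  7P = (17, 2)
  8P = (12, 18)
  ... (continuing to 10P)
  10P = O

ord(P) = 10


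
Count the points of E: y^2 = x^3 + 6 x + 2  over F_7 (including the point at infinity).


For each x in F_7, count y with y^2 = x^3 + 6 x + 2 mod 7:
  x = 0: RHS = 2, y in [3, 4]  -> 2 point(s)
  x = 1: RHS = 2, y in [3, 4]  -> 2 point(s)
  x = 2: RHS = 1, y in [1, 6]  -> 2 point(s)
  x = 6: RHS = 2, y in [3, 4]  -> 2 point(s)
Affine points: 8. Add the point at infinity: total = 9.

#E(F_7) = 9


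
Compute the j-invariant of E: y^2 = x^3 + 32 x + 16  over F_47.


Delta = -16(4 a^3 + 27 b^2) mod 47 = 34
-1728 * (4 a)^3 = -1728 * (4*32)^3 mod 47 = 38
j = 38 * 34^(-1) mod 47 = 26

j = 26 (mod 47)


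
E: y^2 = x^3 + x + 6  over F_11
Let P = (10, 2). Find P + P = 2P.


Doubling: s = (3 x1^2 + a) / (2 y1)
s = (3*10^2 + 1) / (2*2) mod 11 = 1
x3 = s^2 - 2 x1 mod 11 = 1^2 - 2*10 = 3
y3 = s (x1 - x3) - y1 mod 11 = 1 * (10 - 3) - 2 = 5

2P = (3, 5)


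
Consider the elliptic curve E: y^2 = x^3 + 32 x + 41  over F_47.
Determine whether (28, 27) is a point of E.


Check whether y^2 = x^3 + 32 x + 41 (mod 47) for (x, y) = (28, 27).
LHS: y^2 = 27^2 mod 47 = 24
RHS: x^3 + 32 x + 41 = 28^3 + 32*28 + 41 mod 47 = 0
LHS != RHS

No, not on the curve


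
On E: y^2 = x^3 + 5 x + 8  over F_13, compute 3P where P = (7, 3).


k = 3 = 11_2 (binary, LSB first: 11)
Double-and-add from P = (7, 3):
  bit 0 = 1: acc = O + (7, 3) = (7, 3)
  bit 1 = 1: acc = (7, 3) + (11, 4) = (4, 1)

3P = (4, 1)


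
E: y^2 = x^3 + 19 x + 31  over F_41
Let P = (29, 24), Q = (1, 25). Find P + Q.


P != Q, so use the chord formula.
s = (y2 - y1) / (x2 - x1) = (1) / (13) mod 41 = 19
x3 = s^2 - x1 - x2 mod 41 = 19^2 - 29 - 1 = 3
y3 = s (x1 - x3) - y1 mod 41 = 19 * (29 - 3) - 24 = 19

P + Q = (3, 19)


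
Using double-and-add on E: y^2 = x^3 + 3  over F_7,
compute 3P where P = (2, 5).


k = 3 = 11_2 (binary, LSB first: 11)
Double-and-add from P = (2, 5):
  bit 0 = 1: acc = O + (2, 5) = (2, 5)
  bit 1 = 1: acc = (2, 5) + (5, 4) = (4, 5)

3P = (4, 5)


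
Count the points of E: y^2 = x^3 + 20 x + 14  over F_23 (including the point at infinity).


For each x in F_23, count y with y^2 = x^3 + 20 x + 14 mod 23:
  x = 1: RHS = 12, y in [9, 14]  -> 2 point(s)
  x = 2: RHS = 16, y in [4, 19]  -> 2 point(s)
  x = 3: RHS = 9, y in [3, 20]  -> 2 point(s)
  x = 5: RHS = 9, y in [3, 20]  -> 2 point(s)
  x = 9: RHS = 3, y in [7, 16]  -> 2 point(s)
  x = 10: RHS = 18, y in [8, 15]  -> 2 point(s)
  x = 11: RHS = 1, y in [1, 22]  -> 2 point(s)
  x = 12: RHS = 4, y in [2, 21]  -> 2 point(s)
  x = 14: RHS = 2, y in [5, 18]  -> 2 point(s)
  x = 15: RHS = 9, y in [3, 20]  -> 2 point(s)
  x = 17: RHS = 0, y in [0]  -> 1 point(s)
  x = 19: RHS = 8, y in [10, 13]  -> 2 point(s)
  x = 21: RHS = 12, y in [9, 14]  -> 2 point(s)
  x = 22: RHS = 16, y in [4, 19]  -> 2 point(s)
Affine points: 27. Add the point at infinity: total = 28.

#E(F_23) = 28


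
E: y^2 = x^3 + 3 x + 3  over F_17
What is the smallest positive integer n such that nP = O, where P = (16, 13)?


Compute successive multiples of P until we hit O:
  1P = (16, 13)
  2P = (10, 8)
  3P = (12, 13)
  4P = (6, 4)
  5P = (14, 16)
  6P = (2, 0)
  7P = (14, 1)
  8P = (6, 13)
  ... (continuing to 12P)
  12P = O

ord(P) = 12


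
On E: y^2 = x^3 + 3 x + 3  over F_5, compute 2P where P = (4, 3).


Doubling: s = (3 x1^2 + a) / (2 y1)
s = (3*4^2 + 3) / (2*3) mod 5 = 1
x3 = s^2 - 2 x1 mod 5 = 1^2 - 2*4 = 3
y3 = s (x1 - x3) - y1 mod 5 = 1 * (4 - 3) - 3 = 3

2P = (3, 3)


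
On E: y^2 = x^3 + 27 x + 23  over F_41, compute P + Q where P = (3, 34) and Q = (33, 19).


P != Q, so use the chord formula.
s = (y2 - y1) / (x2 - x1) = (26) / (30) mod 41 = 20
x3 = s^2 - x1 - x2 mod 41 = 20^2 - 3 - 33 = 36
y3 = s (x1 - x3) - y1 mod 41 = 20 * (3 - 36) - 34 = 3

P + Q = (36, 3)


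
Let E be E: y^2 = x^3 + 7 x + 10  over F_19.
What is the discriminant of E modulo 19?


4 a^3 + 27 b^2 = 4*7^3 + 27*10^2 = 1372 + 2700 = 4072
Delta = -16 * (4072) = -65152
Delta mod 19 = 18

Delta = 18 (mod 19)


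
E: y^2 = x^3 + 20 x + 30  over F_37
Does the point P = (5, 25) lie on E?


Check whether y^2 = x^3 + 20 x + 30 (mod 37) for (x, y) = (5, 25).
LHS: y^2 = 25^2 mod 37 = 33
RHS: x^3 + 20 x + 30 = 5^3 + 20*5 + 30 mod 37 = 33
LHS = RHS

Yes, on the curve


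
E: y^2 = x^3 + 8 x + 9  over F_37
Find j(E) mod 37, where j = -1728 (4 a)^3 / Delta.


Delta = -16(4 a^3 + 27 b^2) mod 37 = 24
-1728 * (4 a)^3 = -1728 * (4*8)^3 mod 37 = 31
j = 31 * 24^(-1) mod 37 = 9

j = 9 (mod 37)


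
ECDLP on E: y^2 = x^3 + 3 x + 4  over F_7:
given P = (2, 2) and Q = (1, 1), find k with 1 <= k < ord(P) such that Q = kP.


Enumerate multiples of P until we hit Q = (1, 1):
  1P = (2, 2)
  2P = (0, 2)
  3P = (5, 5)
  4P = (1, 6)
  5P = (6, 0)
  6P = (1, 1)
Match found at i = 6.

k = 6


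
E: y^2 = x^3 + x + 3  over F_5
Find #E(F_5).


For each x in F_5, count y with y^2 = x^3 + 1 x + 3 mod 5:
  x = 1: RHS = 0, y in [0]  -> 1 point(s)
  x = 4: RHS = 1, y in [1, 4]  -> 2 point(s)
Affine points: 3. Add the point at infinity: total = 4.

#E(F_5) = 4


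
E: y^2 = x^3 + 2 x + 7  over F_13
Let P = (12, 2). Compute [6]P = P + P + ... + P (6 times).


k = 6 = 110_2 (binary, LSB first: 011)
Double-and-add from P = (12, 2):
  bit 0 = 0: acc unchanged = O
  bit 1 = 1: acc = O + (6, 12) = (6, 12)
  bit 2 = 1: acc = (6, 12) + (10, 0) = (6, 1)

6P = (6, 1)


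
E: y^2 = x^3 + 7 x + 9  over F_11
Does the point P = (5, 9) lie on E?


Check whether y^2 = x^3 + 7 x + 9 (mod 11) for (x, y) = (5, 9).
LHS: y^2 = 9^2 mod 11 = 4
RHS: x^3 + 7 x + 9 = 5^3 + 7*5 + 9 mod 11 = 4
LHS = RHS

Yes, on the curve


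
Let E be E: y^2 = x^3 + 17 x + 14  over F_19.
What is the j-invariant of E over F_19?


Delta = -16(4 a^3 + 27 b^2) mod 19 = 10
-1728 * (4 a)^3 = -1728 * (4*17)^3 mod 19 = 1
j = 1 * 10^(-1) mod 19 = 2

j = 2 (mod 19)


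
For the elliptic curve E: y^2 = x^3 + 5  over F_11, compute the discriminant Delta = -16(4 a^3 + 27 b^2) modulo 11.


4 a^3 + 27 b^2 = 4*0^3 + 27*5^2 = 0 + 675 = 675
Delta = -16 * (675) = -10800
Delta mod 11 = 2

Delta = 2 (mod 11)


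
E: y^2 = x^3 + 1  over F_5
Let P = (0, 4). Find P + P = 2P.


Doubling: s = (3 x1^2 + a) / (2 y1)
s = (3*0^2 + 0) / (2*4) mod 5 = 0
x3 = s^2 - 2 x1 mod 5 = 0^2 - 2*0 = 0
y3 = s (x1 - x3) - y1 mod 5 = 0 * (0 - 0) - 4 = 1

2P = (0, 1)


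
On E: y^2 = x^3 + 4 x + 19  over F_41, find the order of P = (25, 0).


Compute successive multiples of P until we hit O:
  1P = (25, 0)
  2P = O

ord(P) = 2


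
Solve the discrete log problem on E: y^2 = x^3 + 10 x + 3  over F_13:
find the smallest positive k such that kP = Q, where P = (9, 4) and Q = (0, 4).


Enumerate multiples of P until we hit Q = (0, 4):
  1P = (9, 4)
  2P = (11, 1)
  3P = (5, 3)
  4P = (8, 6)
  5P = (0, 4)
Match found at i = 5.

k = 5


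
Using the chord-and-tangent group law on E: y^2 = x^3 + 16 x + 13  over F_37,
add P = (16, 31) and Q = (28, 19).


P != Q, so use the chord formula.
s = (y2 - y1) / (x2 - x1) = (25) / (12) mod 37 = 36
x3 = s^2 - x1 - x2 mod 37 = 36^2 - 16 - 28 = 31
y3 = s (x1 - x3) - y1 mod 37 = 36 * (16 - 31) - 31 = 21

P + Q = (31, 21)


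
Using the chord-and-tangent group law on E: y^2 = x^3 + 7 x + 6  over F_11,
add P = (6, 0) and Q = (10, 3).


P != Q, so use the chord formula.
s = (y2 - y1) / (x2 - x1) = (3) / (4) mod 11 = 9
x3 = s^2 - x1 - x2 mod 11 = 9^2 - 6 - 10 = 10
y3 = s (x1 - x3) - y1 mod 11 = 9 * (6 - 10) - 0 = 8

P + Q = (10, 8)


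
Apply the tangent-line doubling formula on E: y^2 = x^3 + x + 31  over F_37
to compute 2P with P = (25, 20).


Doubling: s = (3 x1^2 + a) / (2 y1)
s = (3*25^2 + 1) / (2*20) mod 37 = 21
x3 = s^2 - 2 x1 mod 37 = 21^2 - 2*25 = 21
y3 = s (x1 - x3) - y1 mod 37 = 21 * (25 - 21) - 20 = 27

2P = (21, 27)


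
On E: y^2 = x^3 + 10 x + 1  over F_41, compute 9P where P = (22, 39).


k = 9 = 1001_2 (binary, LSB first: 1001)
Double-and-add from P = (22, 39):
  bit 0 = 1: acc = O + (22, 39) = (22, 39)
  bit 1 = 0: acc unchanged = (22, 39)
  bit 2 = 0: acc unchanged = (22, 39)
  bit 3 = 1: acc = (22, 39) + (7, 2) = (21, 40)

9P = (21, 40)


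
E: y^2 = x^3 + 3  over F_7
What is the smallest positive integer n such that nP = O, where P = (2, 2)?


Compute successive multiples of P until we hit O:
  1P = (2, 2)
  2P = (5, 3)
  3P = (4, 2)
  4P = (1, 5)
  5P = (6, 3)
  6P = (3, 3)
  7P = (3, 4)
  8P = (6, 4)
  ... (continuing to 13P)
  13P = O

ord(P) = 13


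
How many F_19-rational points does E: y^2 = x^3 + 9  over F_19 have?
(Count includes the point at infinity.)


For each x in F_19, count y with y^2 = x^3 + 0 x + 9 mod 19:
  x = 0: RHS = 9, y in [3, 16]  -> 2 point(s)
  x = 2: RHS = 17, y in [6, 13]  -> 2 point(s)
  x = 3: RHS = 17, y in [6, 13]  -> 2 point(s)
  x = 4: RHS = 16, y in [4, 15]  -> 2 point(s)
  x = 5: RHS = 1, y in [1, 18]  -> 2 point(s)
  x = 6: RHS = 16, y in [4, 15]  -> 2 point(s)
  x = 9: RHS = 16, y in [4, 15]  -> 2 point(s)
  x = 14: RHS = 17, y in [6, 13]  -> 2 point(s)
  x = 16: RHS = 1, y in [1, 18]  -> 2 point(s)
  x = 17: RHS = 1, y in [1, 18]  -> 2 point(s)
Affine points: 20. Add the point at infinity: total = 21.

#E(F_19) = 21


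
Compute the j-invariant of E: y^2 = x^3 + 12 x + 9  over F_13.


Delta = -16(4 a^3 + 27 b^2) mod 13 = 3
-1728 * (4 a)^3 = -1728 * (4*12)^3 mod 13 = 1
j = 1 * 3^(-1) mod 13 = 9

j = 9 (mod 13)


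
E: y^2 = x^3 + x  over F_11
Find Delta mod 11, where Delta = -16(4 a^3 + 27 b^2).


4 a^3 + 27 b^2 = 4*1^3 + 27*0^2 = 4 + 0 = 4
Delta = -16 * (4) = -64
Delta mod 11 = 2

Delta = 2 (mod 11)


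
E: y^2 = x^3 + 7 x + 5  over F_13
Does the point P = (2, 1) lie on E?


Check whether y^2 = x^3 + 7 x + 5 (mod 13) for (x, y) = (2, 1).
LHS: y^2 = 1^2 mod 13 = 1
RHS: x^3 + 7 x + 5 = 2^3 + 7*2 + 5 mod 13 = 1
LHS = RHS

Yes, on the curve


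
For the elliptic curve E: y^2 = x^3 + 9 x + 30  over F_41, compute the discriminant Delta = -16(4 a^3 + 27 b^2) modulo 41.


4 a^3 + 27 b^2 = 4*9^3 + 27*30^2 = 2916 + 24300 = 27216
Delta = -16 * (27216) = -435456
Delta mod 41 = 5

Delta = 5 (mod 41)


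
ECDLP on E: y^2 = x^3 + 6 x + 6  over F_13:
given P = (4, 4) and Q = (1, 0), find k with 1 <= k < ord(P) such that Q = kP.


Enumerate multiples of P until we hit Q = (1, 0):
  1P = (4, 4)
  2P = (1, 0)
Match found at i = 2.

k = 2


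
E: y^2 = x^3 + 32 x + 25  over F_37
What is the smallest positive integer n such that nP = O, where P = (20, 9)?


Compute successive multiples of P until we hit O:
  1P = (20, 9)
  2P = (0, 32)
  3P = (26, 9)
  4P = (28, 28)
  5P = (1, 13)
  6P = (6, 27)
  7P = (27, 0)
  8P = (6, 10)
  ... (continuing to 14P)
  14P = O

ord(P) = 14


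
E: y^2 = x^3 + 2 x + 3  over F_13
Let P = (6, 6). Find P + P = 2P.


Doubling: s = (3 x1^2 + a) / (2 y1)
s = (3*6^2 + 2) / (2*6) mod 13 = 7
x3 = s^2 - 2 x1 mod 13 = 7^2 - 2*6 = 11
y3 = s (x1 - x3) - y1 mod 13 = 7 * (6 - 11) - 6 = 11

2P = (11, 11)


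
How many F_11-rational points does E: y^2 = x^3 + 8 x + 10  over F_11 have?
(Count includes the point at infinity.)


For each x in F_11, count y with y^2 = x^3 + 8 x + 10 mod 11:
  x = 2: RHS = 1, y in [1, 10]  -> 2 point(s)
  x = 8: RHS = 3, y in [5, 6]  -> 2 point(s)
  x = 10: RHS = 1, y in [1, 10]  -> 2 point(s)
Affine points: 6. Add the point at infinity: total = 7.

#E(F_11) = 7


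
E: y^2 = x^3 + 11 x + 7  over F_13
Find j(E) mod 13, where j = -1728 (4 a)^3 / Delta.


Delta = -16(4 a^3 + 27 b^2) mod 13 = 1
-1728 * (4 a)^3 = -1728 * (4*11)^3 mod 13 = 8
j = 8 * 1^(-1) mod 13 = 8

j = 8 (mod 13)


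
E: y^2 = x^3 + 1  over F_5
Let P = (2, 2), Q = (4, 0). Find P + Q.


P != Q, so use the chord formula.
s = (y2 - y1) / (x2 - x1) = (3) / (2) mod 5 = 4
x3 = s^2 - x1 - x2 mod 5 = 4^2 - 2 - 4 = 0
y3 = s (x1 - x3) - y1 mod 5 = 4 * (2 - 0) - 2 = 1

P + Q = (0, 1)


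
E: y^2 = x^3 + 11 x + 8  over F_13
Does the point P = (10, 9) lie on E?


Check whether y^2 = x^3 + 11 x + 8 (mod 13) for (x, y) = (10, 9).
LHS: y^2 = 9^2 mod 13 = 3
RHS: x^3 + 11 x + 8 = 10^3 + 11*10 + 8 mod 13 = 0
LHS != RHS

No, not on the curve


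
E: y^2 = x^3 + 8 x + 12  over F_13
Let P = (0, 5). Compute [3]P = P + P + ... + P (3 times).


k = 3 = 11_2 (binary, LSB first: 11)
Double-and-add from P = (0, 5):
  bit 0 = 1: acc = O + (0, 5) = (0, 5)
  bit 1 = 1: acc = (0, 5) + (10, 0) = (0, 8)

3P = (0, 8)


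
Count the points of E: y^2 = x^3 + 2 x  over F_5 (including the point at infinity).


For each x in F_5, count y with y^2 = x^3 + 2 x + 0 mod 5:
  x = 0: RHS = 0, y in [0]  -> 1 point(s)
Affine points: 1. Add the point at infinity: total = 2.

#E(F_5) = 2


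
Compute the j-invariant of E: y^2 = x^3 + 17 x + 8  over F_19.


Delta = -16(4 a^3 + 27 b^2) mod 19 = 15
-1728 * (4 a)^3 = -1728 * (4*17)^3 mod 19 = 1
j = 1 * 15^(-1) mod 19 = 14

j = 14 (mod 19)


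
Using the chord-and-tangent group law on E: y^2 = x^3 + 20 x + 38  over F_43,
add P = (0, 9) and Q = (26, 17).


P != Q, so use the chord formula.
s = (y2 - y1) / (x2 - x1) = (8) / (26) mod 43 = 40
x3 = s^2 - x1 - x2 mod 43 = 40^2 - 0 - 26 = 26
y3 = s (x1 - x3) - y1 mod 43 = 40 * (0 - 26) - 9 = 26

P + Q = (26, 26)


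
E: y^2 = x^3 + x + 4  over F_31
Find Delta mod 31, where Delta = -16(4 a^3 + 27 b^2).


4 a^3 + 27 b^2 = 4*1^3 + 27*4^2 = 4 + 432 = 436
Delta = -16 * (436) = -6976
Delta mod 31 = 30

Delta = 30 (mod 31)


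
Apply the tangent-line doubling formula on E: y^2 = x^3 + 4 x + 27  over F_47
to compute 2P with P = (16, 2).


Doubling: s = (3 x1^2 + a) / (2 y1)
s = (3*16^2 + 4) / (2*2) mod 47 = 5
x3 = s^2 - 2 x1 mod 47 = 5^2 - 2*16 = 40
y3 = s (x1 - x3) - y1 mod 47 = 5 * (16 - 40) - 2 = 19

2P = (40, 19)


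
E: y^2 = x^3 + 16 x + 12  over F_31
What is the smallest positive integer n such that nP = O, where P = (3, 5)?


Compute successive multiples of P until we hit O:
  1P = (3, 5)
  2P = (19, 13)
  3P = (17, 19)
  4P = (12, 17)
  5P = (4, 4)
  6P = (25, 17)
  7P = (22, 10)
  8P = (15, 0)
  ... (continuing to 16P)
  16P = O

ord(P) = 16


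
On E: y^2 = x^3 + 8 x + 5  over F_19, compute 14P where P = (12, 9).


k = 14 = 1110_2 (binary, LSB first: 0111)
Double-and-add from P = (12, 9):
  bit 0 = 0: acc unchanged = O
  bit 1 = 1: acc = O + (4, 5) = (4, 5)
  bit 2 = 1: acc = (4, 5) + (15, 17) = (7, 9)
  bit 3 = 1: acc = (7, 9) + (14, 7) = (7, 10)

14P = (7, 10)


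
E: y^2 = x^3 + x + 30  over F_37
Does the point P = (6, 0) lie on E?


Check whether y^2 = x^3 + 1 x + 30 (mod 37) for (x, y) = (6, 0).
LHS: y^2 = 0^2 mod 37 = 0
RHS: x^3 + 1 x + 30 = 6^3 + 1*6 + 30 mod 37 = 30
LHS != RHS

No, not on the curve


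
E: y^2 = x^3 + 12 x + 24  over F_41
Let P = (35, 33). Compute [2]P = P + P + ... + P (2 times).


k = 2 = 10_2 (binary, LSB first: 01)
Double-and-add from P = (35, 33):
  bit 0 = 0: acc unchanged = O
  bit 1 = 1: acc = O + (17, 37) = (17, 37)

2P = (17, 37)


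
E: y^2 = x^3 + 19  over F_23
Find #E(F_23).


For each x in F_23, count y with y^2 = x^3 + 0 x + 19 mod 23:
  x = 2: RHS = 4, y in [2, 21]  -> 2 point(s)
  x = 3: RHS = 0, y in [0]  -> 1 point(s)
  x = 5: RHS = 6, y in [11, 12]  -> 2 point(s)
  x = 8: RHS = 2, y in [5, 18]  -> 2 point(s)
  x = 9: RHS = 12, y in [9, 14]  -> 2 point(s)
  x = 11: RHS = 16, y in [4, 19]  -> 2 point(s)
  x = 13: RHS = 8, y in [10, 13]  -> 2 point(s)
  x = 14: RHS = 3, y in [7, 16]  -> 2 point(s)
  x = 15: RHS = 13, y in [6, 17]  -> 2 point(s)
  x = 18: RHS = 9, y in [3, 20]  -> 2 point(s)
  x = 19: RHS = 1, y in [1, 22]  -> 2 point(s)
  x = 22: RHS = 18, y in [8, 15]  -> 2 point(s)
Affine points: 23. Add the point at infinity: total = 24.

#E(F_23) = 24


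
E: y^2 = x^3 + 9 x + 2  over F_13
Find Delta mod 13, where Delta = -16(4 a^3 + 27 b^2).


4 a^3 + 27 b^2 = 4*9^3 + 27*2^2 = 2916 + 108 = 3024
Delta = -16 * (3024) = -48384
Delta mod 13 = 2

Delta = 2 (mod 13)


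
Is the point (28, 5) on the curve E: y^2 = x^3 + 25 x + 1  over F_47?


Check whether y^2 = x^3 + 25 x + 1 (mod 47) for (x, y) = (28, 5).
LHS: y^2 = 5^2 mod 47 = 25
RHS: x^3 + 25 x + 1 = 28^3 + 25*28 + 1 mod 47 = 46
LHS != RHS

No, not on the curve


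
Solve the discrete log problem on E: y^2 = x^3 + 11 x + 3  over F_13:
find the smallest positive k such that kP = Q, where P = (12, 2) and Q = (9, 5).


Enumerate multiples of P until we hit Q = (9, 5):
  1P = (12, 2)
  2P = (11, 8)
  3P = (0, 4)
  4P = (5, 12)
  5P = (6, 8)
  6P = (9, 8)
  7P = (9, 5)
Match found at i = 7.

k = 7


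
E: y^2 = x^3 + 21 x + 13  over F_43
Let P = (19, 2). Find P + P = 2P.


Doubling: s = (3 x1^2 + a) / (2 y1)
s = (3*19^2 + 21) / (2*2) mod 43 = 18
x3 = s^2 - 2 x1 mod 43 = 18^2 - 2*19 = 28
y3 = s (x1 - x3) - y1 mod 43 = 18 * (19 - 28) - 2 = 8

2P = (28, 8)


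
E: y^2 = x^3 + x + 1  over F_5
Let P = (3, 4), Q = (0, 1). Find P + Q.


P != Q, so use the chord formula.
s = (y2 - y1) / (x2 - x1) = (2) / (2) mod 5 = 1
x3 = s^2 - x1 - x2 mod 5 = 1^2 - 3 - 0 = 3
y3 = s (x1 - x3) - y1 mod 5 = 1 * (3 - 3) - 4 = 1

P + Q = (3, 1)


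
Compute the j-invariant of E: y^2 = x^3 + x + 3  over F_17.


Delta = -16(4 a^3 + 27 b^2) mod 17 = 9
-1728 * (4 a)^3 = -1728 * (4*1)^3 mod 17 = 10
j = 10 * 9^(-1) mod 17 = 3

j = 3 (mod 17)


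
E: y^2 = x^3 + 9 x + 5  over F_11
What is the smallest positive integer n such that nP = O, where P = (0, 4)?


Compute successive multiples of P until we hit O:
  1P = (0, 4)
  2P = (9, 1)
  3P = (7, 2)
  4P = (7, 9)
  5P = (9, 10)
  6P = (0, 7)
  7P = O

ord(P) = 7


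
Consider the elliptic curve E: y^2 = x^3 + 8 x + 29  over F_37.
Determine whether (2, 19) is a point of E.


Check whether y^2 = x^3 + 8 x + 29 (mod 37) for (x, y) = (2, 19).
LHS: y^2 = 19^2 mod 37 = 28
RHS: x^3 + 8 x + 29 = 2^3 + 8*2 + 29 mod 37 = 16
LHS != RHS

No, not on the curve


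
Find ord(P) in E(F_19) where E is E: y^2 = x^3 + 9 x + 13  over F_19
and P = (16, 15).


Compute successive multiples of P until we hit O:
  1P = (16, 15)
  2P = (12, 5)
  3P = (2, 1)
  4P = (2, 18)
  5P = (12, 14)
  6P = (16, 4)
  7P = O

ord(P) = 7


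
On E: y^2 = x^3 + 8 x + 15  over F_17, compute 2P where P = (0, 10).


k = 2 = 10_2 (binary, LSB first: 01)
Double-and-add from P = (0, 10):
  bit 0 = 0: acc unchanged = O
  bit 1 = 1: acc = O + (9, 0) = (9, 0)

2P = (9, 0)


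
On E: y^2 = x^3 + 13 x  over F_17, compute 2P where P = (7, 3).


Doubling: s = (3 x1^2 + a) / (2 y1)
s = (3*7^2 + 13) / (2*3) mod 17 = 4
x3 = s^2 - 2 x1 mod 17 = 4^2 - 2*7 = 2
y3 = s (x1 - x3) - y1 mod 17 = 4 * (7 - 2) - 3 = 0

2P = (2, 0)


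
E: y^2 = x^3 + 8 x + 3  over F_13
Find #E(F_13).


For each x in F_13, count y with y^2 = x^3 + 8 x + 3 mod 13:
  x = 0: RHS = 3, y in [4, 9]  -> 2 point(s)
  x = 1: RHS = 12, y in [5, 8]  -> 2 point(s)
  x = 2: RHS = 1, y in [1, 12]  -> 2 point(s)
  x = 5: RHS = 12, y in [5, 8]  -> 2 point(s)
  x = 7: RHS = 12, y in [5, 8]  -> 2 point(s)
  x = 10: RHS = 4, y in [2, 11]  -> 2 point(s)
Affine points: 12. Add the point at infinity: total = 13.

#E(F_13) = 13


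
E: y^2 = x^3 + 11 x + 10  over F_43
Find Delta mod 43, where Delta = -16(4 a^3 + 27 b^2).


4 a^3 + 27 b^2 = 4*11^3 + 27*10^2 = 5324 + 2700 = 8024
Delta = -16 * (8024) = -128384
Delta mod 43 = 14

Delta = 14 (mod 43)


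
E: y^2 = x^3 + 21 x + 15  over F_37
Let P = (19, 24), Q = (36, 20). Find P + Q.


P != Q, so use the chord formula.
s = (y2 - y1) / (x2 - x1) = (33) / (17) mod 37 = 15
x3 = s^2 - x1 - x2 mod 37 = 15^2 - 19 - 36 = 22
y3 = s (x1 - x3) - y1 mod 37 = 15 * (19 - 22) - 24 = 5

P + Q = (22, 5)


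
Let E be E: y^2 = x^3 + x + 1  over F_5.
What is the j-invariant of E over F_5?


Delta = -16(4 a^3 + 27 b^2) mod 5 = 4
-1728 * (4 a)^3 = -1728 * (4*1)^3 mod 5 = 3
j = 3 * 4^(-1) mod 5 = 2

j = 2 (mod 5)


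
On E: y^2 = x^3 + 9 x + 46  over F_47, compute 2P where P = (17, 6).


Doubling: s = (3 x1^2 + a) / (2 y1)
s = (3*17^2 + 9) / (2*6) mod 47 = 26
x3 = s^2 - 2 x1 mod 47 = 26^2 - 2*17 = 31
y3 = s (x1 - x3) - y1 mod 47 = 26 * (17 - 31) - 6 = 6

2P = (31, 6)


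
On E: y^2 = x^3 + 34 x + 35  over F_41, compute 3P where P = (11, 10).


k = 3 = 11_2 (binary, LSB first: 11)
Double-and-add from P = (11, 10):
  bit 0 = 1: acc = O + (11, 10) = (11, 10)
  bit 1 = 1: acc = (11, 10) + (39, 0) = (11, 31)

3P = (11, 31)


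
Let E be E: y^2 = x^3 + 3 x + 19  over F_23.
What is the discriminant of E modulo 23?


4 a^3 + 27 b^2 = 4*3^3 + 27*19^2 = 108 + 9747 = 9855
Delta = -16 * (9855) = -157680
Delta mod 23 = 8

Delta = 8 (mod 23)


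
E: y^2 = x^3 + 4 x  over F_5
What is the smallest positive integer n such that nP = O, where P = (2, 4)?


Compute successive multiples of P until we hit O:
  1P = (2, 4)
  2P = (0, 0)
  3P = (2, 1)
  4P = O

ord(P) = 4


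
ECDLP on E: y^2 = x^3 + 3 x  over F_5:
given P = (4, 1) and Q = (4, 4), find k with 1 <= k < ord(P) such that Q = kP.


Enumerate multiples of P until we hit Q = (4, 4):
  1P = (4, 1)
  2P = (1, 3)
  3P = (1, 2)
  4P = (4, 4)
Match found at i = 4.

k = 4


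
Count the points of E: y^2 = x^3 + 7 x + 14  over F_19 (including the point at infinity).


For each x in F_19, count y with y^2 = x^3 + 7 x + 14 mod 19:
  x = 2: RHS = 17, y in [6, 13]  -> 2 point(s)
  x = 3: RHS = 5, y in [9, 10]  -> 2 point(s)
  x = 4: RHS = 11, y in [7, 12]  -> 2 point(s)
  x = 6: RHS = 6, y in [5, 14]  -> 2 point(s)
  x = 7: RHS = 7, y in [8, 11]  -> 2 point(s)
  x = 10: RHS = 1, y in [1, 18]  -> 2 point(s)
  x = 11: RHS = 16, y in [4, 15]  -> 2 point(s)
  x = 14: RHS = 6, y in [5, 14]  -> 2 point(s)
  x = 15: RHS = 17, y in [6, 13]  -> 2 point(s)
  x = 16: RHS = 4, y in [2, 17]  -> 2 point(s)
  x = 17: RHS = 11, y in [7, 12]  -> 2 point(s)
  x = 18: RHS = 6, y in [5, 14]  -> 2 point(s)
Affine points: 24. Add the point at infinity: total = 25.

#E(F_19) = 25


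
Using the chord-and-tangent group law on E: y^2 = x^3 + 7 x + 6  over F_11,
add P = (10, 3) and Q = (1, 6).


P != Q, so use the chord formula.
s = (y2 - y1) / (x2 - x1) = (3) / (2) mod 11 = 7
x3 = s^2 - x1 - x2 mod 11 = 7^2 - 10 - 1 = 5
y3 = s (x1 - x3) - y1 mod 11 = 7 * (10 - 5) - 3 = 10

P + Q = (5, 10)


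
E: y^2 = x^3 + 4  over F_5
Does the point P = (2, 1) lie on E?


Check whether y^2 = x^3 + 0 x + 4 (mod 5) for (x, y) = (2, 1).
LHS: y^2 = 1^2 mod 5 = 1
RHS: x^3 + 0 x + 4 = 2^3 + 0*2 + 4 mod 5 = 2
LHS != RHS

No, not on the curve


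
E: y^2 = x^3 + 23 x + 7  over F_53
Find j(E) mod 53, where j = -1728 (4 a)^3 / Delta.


Delta = -16(4 a^3 + 27 b^2) mod 53 = 20
-1728 * (4 a)^3 = -1728 * (4*23)^3 mod 53 = 40
j = 40 * 20^(-1) mod 53 = 2

j = 2 (mod 53)


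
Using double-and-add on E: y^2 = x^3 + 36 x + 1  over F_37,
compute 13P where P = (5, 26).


k = 13 = 1101_2 (binary, LSB first: 1011)
Double-and-add from P = (5, 26):
  bit 0 = 1: acc = O + (5, 26) = (5, 26)
  bit 1 = 0: acc unchanged = (5, 26)
  bit 2 = 1: acc = (5, 26) + (23, 3) = (16, 23)
  bit 3 = 1: acc = (16, 23) + (3, 5) = (7, 35)

13P = (7, 35)


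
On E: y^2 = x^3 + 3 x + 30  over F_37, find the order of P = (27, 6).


Compute successive multiples of P until we hit O:
  1P = (27, 6)
  2P = (17, 6)
  3P = (30, 31)
  4P = (33, 18)
  5P = (18, 12)
  6P = (13, 34)
  7P = (1, 16)
  8P = (19, 8)
  ... (continuing to 43P)
  43P = O

ord(P) = 43


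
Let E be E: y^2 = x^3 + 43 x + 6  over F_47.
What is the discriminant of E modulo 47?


4 a^3 + 27 b^2 = 4*43^3 + 27*6^2 = 318028 + 972 = 319000
Delta = -16 * (319000) = -5104000
Delta mod 47 = 12

Delta = 12 (mod 47)


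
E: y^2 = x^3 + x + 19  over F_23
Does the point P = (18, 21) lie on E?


Check whether y^2 = x^3 + 1 x + 19 (mod 23) for (x, y) = (18, 21).
LHS: y^2 = 21^2 mod 23 = 4
RHS: x^3 + 1 x + 19 = 18^3 + 1*18 + 19 mod 23 = 4
LHS = RHS

Yes, on the curve


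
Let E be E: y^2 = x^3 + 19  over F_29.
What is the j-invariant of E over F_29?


Delta = -16(4 a^3 + 27 b^2) mod 29 = 10
-1728 * (4 a)^3 = -1728 * (4*0)^3 mod 29 = 0
j = 0 * 10^(-1) mod 29 = 0

j = 0 (mod 29)


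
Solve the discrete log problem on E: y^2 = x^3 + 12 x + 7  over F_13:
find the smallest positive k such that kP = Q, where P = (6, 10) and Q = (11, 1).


Enumerate multiples of P until we hit Q = (11, 1):
  1P = (6, 10)
  2P = (11, 12)
  3P = (5, 6)
  4P = (5, 7)
  5P = (11, 1)
Match found at i = 5.

k = 5


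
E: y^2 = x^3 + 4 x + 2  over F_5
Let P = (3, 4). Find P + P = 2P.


Doubling: s = (3 x1^2 + a) / (2 y1)
s = (3*3^2 + 4) / (2*4) mod 5 = 2
x3 = s^2 - 2 x1 mod 5 = 2^2 - 2*3 = 3
y3 = s (x1 - x3) - y1 mod 5 = 2 * (3 - 3) - 4 = 1

2P = (3, 1)


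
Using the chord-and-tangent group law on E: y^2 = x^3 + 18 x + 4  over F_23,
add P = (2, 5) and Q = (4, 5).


P != Q, so use the chord formula.
s = (y2 - y1) / (x2 - x1) = (0) / (2) mod 23 = 0
x3 = s^2 - x1 - x2 mod 23 = 0^2 - 2 - 4 = 17
y3 = s (x1 - x3) - y1 mod 23 = 0 * (2 - 17) - 5 = 18

P + Q = (17, 18)


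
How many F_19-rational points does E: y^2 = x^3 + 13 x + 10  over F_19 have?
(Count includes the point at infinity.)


For each x in F_19, count y with y^2 = x^3 + 13 x + 10 mod 19:
  x = 1: RHS = 5, y in [9, 10]  -> 2 point(s)
  x = 2: RHS = 6, y in [5, 14]  -> 2 point(s)
  x = 3: RHS = 0, y in [0]  -> 1 point(s)
  x = 6: RHS = 0, y in [0]  -> 1 point(s)
  x = 7: RHS = 7, y in [8, 11]  -> 2 point(s)
  x = 9: RHS = 1, y in [1, 18]  -> 2 point(s)
  x = 10: RHS = 0, y in [0]  -> 1 point(s)
  x = 13: RHS = 1, y in [1, 18]  -> 2 point(s)
  x = 16: RHS = 1, y in [1, 18]  -> 2 point(s)
Affine points: 15. Add the point at infinity: total = 16.

#E(F_19) = 16


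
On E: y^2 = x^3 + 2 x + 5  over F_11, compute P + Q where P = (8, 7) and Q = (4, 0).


P != Q, so use the chord formula.
s = (y2 - y1) / (x2 - x1) = (4) / (7) mod 11 = 10
x3 = s^2 - x1 - x2 mod 11 = 10^2 - 8 - 4 = 0
y3 = s (x1 - x3) - y1 mod 11 = 10 * (8 - 0) - 7 = 7

P + Q = (0, 7)


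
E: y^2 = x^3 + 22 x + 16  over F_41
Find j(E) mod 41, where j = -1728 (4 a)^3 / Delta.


Delta = -16(4 a^3 + 27 b^2) mod 41 = 15
-1728 * (4 a)^3 = -1728 * (4*22)^3 mod 41 = 16
j = 16 * 15^(-1) mod 41 = 12

j = 12 (mod 41)


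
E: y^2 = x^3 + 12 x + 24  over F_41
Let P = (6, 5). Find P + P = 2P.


Doubling: s = (3 x1^2 + a) / (2 y1)
s = (3*6^2 + 12) / (2*5) mod 41 = 12
x3 = s^2 - 2 x1 mod 41 = 12^2 - 2*6 = 9
y3 = s (x1 - x3) - y1 mod 41 = 12 * (6 - 9) - 5 = 0

2P = (9, 0)


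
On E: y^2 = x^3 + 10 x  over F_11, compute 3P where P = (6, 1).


k = 3 = 11_2 (binary, LSB first: 11)
Double-and-add from P = (6, 1):
  bit 0 = 1: acc = O + (6, 1) = (6, 1)
  bit 1 = 1: acc = (6, 1) + (4, 7) = (10, 0)

3P = (10, 0)


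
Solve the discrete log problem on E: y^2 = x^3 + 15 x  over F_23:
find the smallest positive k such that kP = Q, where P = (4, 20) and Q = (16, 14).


Enumerate multiples of P until we hit Q = (16, 14):
  1P = (4, 20)
  2P = (16, 14)
Match found at i = 2.

k = 2


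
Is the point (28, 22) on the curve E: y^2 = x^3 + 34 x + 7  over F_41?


Check whether y^2 = x^3 + 34 x + 7 (mod 41) for (x, y) = (28, 22).
LHS: y^2 = 22^2 mod 41 = 33
RHS: x^3 + 34 x + 7 = 28^3 + 34*28 + 7 mod 41 = 33
LHS = RHS

Yes, on the curve


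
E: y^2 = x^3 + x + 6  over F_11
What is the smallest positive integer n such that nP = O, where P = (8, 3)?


Compute successive multiples of P until we hit O:
  1P = (8, 3)
  2P = (7, 9)
  3P = (10, 9)
  4P = (2, 4)
  5P = (5, 2)
  6P = (3, 6)
  7P = (3, 5)
  8P = (5, 9)
  ... (continuing to 13P)
  13P = O

ord(P) = 13


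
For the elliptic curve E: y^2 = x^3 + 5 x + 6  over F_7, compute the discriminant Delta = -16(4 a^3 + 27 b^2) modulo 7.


4 a^3 + 27 b^2 = 4*5^3 + 27*6^2 = 500 + 972 = 1472
Delta = -16 * (1472) = -23552
Delta mod 7 = 3

Delta = 3 (mod 7)


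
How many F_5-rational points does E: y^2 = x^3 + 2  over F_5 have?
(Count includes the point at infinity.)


For each x in F_5, count y with y^2 = x^3 + 0 x + 2 mod 5:
  x = 2: RHS = 0, y in [0]  -> 1 point(s)
  x = 3: RHS = 4, y in [2, 3]  -> 2 point(s)
  x = 4: RHS = 1, y in [1, 4]  -> 2 point(s)
Affine points: 5. Add the point at infinity: total = 6.

#E(F_5) = 6


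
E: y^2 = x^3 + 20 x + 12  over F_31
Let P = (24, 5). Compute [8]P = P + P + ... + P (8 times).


k = 8 = 1000_2 (binary, LSB first: 0001)
Double-and-add from P = (24, 5):
  bit 0 = 0: acc unchanged = O
  bit 1 = 0: acc unchanged = O
  bit 2 = 0: acc unchanged = O
  bit 3 = 1: acc = O + (19, 20) = (19, 20)

8P = (19, 20)


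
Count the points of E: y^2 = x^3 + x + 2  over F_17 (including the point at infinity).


For each x in F_17, count y with y^2 = x^3 + 1 x + 2 mod 17:
  x = 0: RHS = 2, y in [6, 11]  -> 2 point(s)
  x = 1: RHS = 4, y in [2, 15]  -> 2 point(s)
  x = 3: RHS = 15, y in [7, 10]  -> 2 point(s)
  x = 4: RHS = 2, y in [6, 11]  -> 2 point(s)
  x = 5: RHS = 13, y in [8, 9]  -> 2 point(s)
  x = 9: RHS = 9, y in [3, 14]  -> 2 point(s)
  x = 10: RHS = 9, y in [3, 14]  -> 2 point(s)
  x = 11: RHS = 1, y in [1, 16]  -> 2 point(s)
  x = 12: RHS = 8, y in [5, 12]  -> 2 point(s)
  x = 13: RHS = 2, y in [6, 11]  -> 2 point(s)
  x = 15: RHS = 9, y in [3, 14]  -> 2 point(s)
  x = 16: RHS = 0, y in [0]  -> 1 point(s)
Affine points: 23. Add the point at infinity: total = 24.

#E(F_17) = 24


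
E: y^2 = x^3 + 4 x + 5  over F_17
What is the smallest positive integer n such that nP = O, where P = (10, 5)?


Compute successive multiples of P until we hit O:
  1P = (10, 5)
  2P = (12, 9)
  3P = (16, 0)
  4P = (12, 8)
  5P = (10, 12)
  6P = O

ord(P) = 6


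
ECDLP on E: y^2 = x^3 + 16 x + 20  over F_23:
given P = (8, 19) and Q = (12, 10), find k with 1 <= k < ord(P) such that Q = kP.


Enumerate multiples of P until we hit Q = (12, 10):
  1P = (8, 19)
  2P = (16, 5)
  3P = (15, 22)
  4P = (3, 16)
  5P = (5, 15)
  6P = (22, 16)
  7P = (11, 3)
  8P = (12, 10)
Match found at i = 8.

k = 8


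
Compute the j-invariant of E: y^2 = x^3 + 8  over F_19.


Delta = -16(4 a^3 + 27 b^2) mod 19 = 16
-1728 * (4 a)^3 = -1728 * (4*0)^3 mod 19 = 0
j = 0 * 16^(-1) mod 19 = 0

j = 0 (mod 19)


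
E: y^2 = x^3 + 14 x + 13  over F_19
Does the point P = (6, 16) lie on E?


Check whether y^2 = x^3 + 14 x + 13 (mod 19) for (x, y) = (6, 16).
LHS: y^2 = 16^2 mod 19 = 9
RHS: x^3 + 14 x + 13 = 6^3 + 14*6 + 13 mod 19 = 9
LHS = RHS

Yes, on the curve


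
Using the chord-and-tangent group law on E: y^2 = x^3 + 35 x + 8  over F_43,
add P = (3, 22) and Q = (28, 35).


P != Q, so use the chord formula.
s = (y2 - y1) / (x2 - x1) = (13) / (25) mod 43 = 16
x3 = s^2 - x1 - x2 mod 43 = 16^2 - 3 - 28 = 10
y3 = s (x1 - x3) - y1 mod 43 = 16 * (3 - 10) - 22 = 38

P + Q = (10, 38)


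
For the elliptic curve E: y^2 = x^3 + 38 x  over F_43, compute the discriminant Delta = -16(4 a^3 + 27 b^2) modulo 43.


4 a^3 + 27 b^2 = 4*38^3 + 27*0^2 = 219488 + 0 = 219488
Delta = -16 * (219488) = -3511808
Delta mod 43 = 2

Delta = 2 (mod 43)


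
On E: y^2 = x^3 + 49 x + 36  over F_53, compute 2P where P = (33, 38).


Doubling: s = (3 x1^2 + a) / (2 y1)
s = (3*33^2 + 49) / (2*38) mod 53 = 52
x3 = s^2 - 2 x1 mod 53 = 52^2 - 2*33 = 41
y3 = s (x1 - x3) - y1 mod 53 = 52 * (33 - 41) - 38 = 23

2P = (41, 23)


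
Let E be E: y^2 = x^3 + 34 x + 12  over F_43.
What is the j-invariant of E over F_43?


Delta = -16(4 a^3 + 27 b^2) mod 43 = 14
-1728 * (4 a)^3 = -1728 * (4*34)^3 mod 43 = 8
j = 8 * 14^(-1) mod 43 = 19

j = 19 (mod 43)


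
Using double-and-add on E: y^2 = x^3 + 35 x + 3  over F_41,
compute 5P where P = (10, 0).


k = 5 = 101_2 (binary, LSB first: 101)
Double-and-add from P = (10, 0):
  bit 0 = 1: acc = O + (10, 0) = (10, 0)
  bit 1 = 0: acc unchanged = (10, 0)
  bit 2 = 1: acc = (10, 0) + O = (10, 0)

5P = (10, 0)


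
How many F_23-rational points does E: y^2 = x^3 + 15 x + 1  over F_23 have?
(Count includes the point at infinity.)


For each x in F_23, count y with y^2 = x^3 + 15 x + 1 mod 23:
  x = 0: RHS = 1, y in [1, 22]  -> 2 point(s)
  x = 2: RHS = 16, y in [4, 19]  -> 2 point(s)
  x = 3: RHS = 4, y in [2, 21]  -> 2 point(s)
  x = 6: RHS = 8, y in [10, 13]  -> 2 point(s)
  x = 7: RHS = 12, y in [9, 14]  -> 2 point(s)
  x = 8: RHS = 12, y in [9, 14]  -> 2 point(s)
  x = 10: RHS = 1, y in [1, 22]  -> 2 point(s)
  x = 11: RHS = 2, y in [5, 18]  -> 2 point(s)
  x = 12: RHS = 0, y in [0]  -> 1 point(s)
  x = 13: RHS = 1, y in [1, 22]  -> 2 point(s)
  x = 15: RHS = 13, y in [6, 17]  -> 2 point(s)
  x = 16: RHS = 13, y in [6, 17]  -> 2 point(s)
  x = 18: RHS = 8, y in [10, 13]  -> 2 point(s)
  x = 21: RHS = 9, y in [3, 20]  -> 2 point(s)
  x = 22: RHS = 8, y in [10, 13]  -> 2 point(s)
Affine points: 29. Add the point at infinity: total = 30.

#E(F_23) = 30


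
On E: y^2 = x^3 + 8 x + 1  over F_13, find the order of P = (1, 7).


Compute successive multiples of P until we hit O:
  1P = (1, 7)
  2P = (2, 8)
  3P = (11, 9)
  4P = (0, 1)
  5P = (9, 10)
  6P = (7, 7)
  7P = (5, 6)
  8P = (3, 0)
  ... (continuing to 16P)
  16P = O

ord(P) = 16


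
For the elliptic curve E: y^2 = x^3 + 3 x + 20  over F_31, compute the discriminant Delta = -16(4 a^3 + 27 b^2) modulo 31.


4 a^3 + 27 b^2 = 4*3^3 + 27*20^2 = 108 + 10800 = 10908
Delta = -16 * (10908) = -174528
Delta mod 31 = 2

Delta = 2 (mod 31)


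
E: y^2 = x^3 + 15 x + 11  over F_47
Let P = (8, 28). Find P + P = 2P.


Doubling: s = (3 x1^2 + a) / (2 y1)
s = (3*8^2 + 15) / (2*28) mod 47 = 23
x3 = s^2 - 2 x1 mod 47 = 23^2 - 2*8 = 43
y3 = s (x1 - x3) - y1 mod 47 = 23 * (8 - 43) - 28 = 13

2P = (43, 13)


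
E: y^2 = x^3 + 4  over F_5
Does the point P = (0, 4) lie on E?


Check whether y^2 = x^3 + 0 x + 4 (mod 5) for (x, y) = (0, 4).
LHS: y^2 = 4^2 mod 5 = 1
RHS: x^3 + 0 x + 4 = 0^3 + 0*0 + 4 mod 5 = 4
LHS != RHS

No, not on the curve


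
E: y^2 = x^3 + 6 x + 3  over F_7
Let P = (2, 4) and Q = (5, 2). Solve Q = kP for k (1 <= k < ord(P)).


Enumerate multiples of P until we hit Q = (5, 2):
  1P = (2, 4)
  2P = (5, 5)
  3P = (4, 0)
  4P = (5, 2)
Match found at i = 4.

k = 4


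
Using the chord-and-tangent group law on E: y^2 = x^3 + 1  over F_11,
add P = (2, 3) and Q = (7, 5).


P != Q, so use the chord formula.
s = (y2 - y1) / (x2 - x1) = (2) / (5) mod 11 = 7
x3 = s^2 - x1 - x2 mod 11 = 7^2 - 2 - 7 = 7
y3 = s (x1 - x3) - y1 mod 11 = 7 * (2 - 7) - 3 = 6

P + Q = (7, 6)


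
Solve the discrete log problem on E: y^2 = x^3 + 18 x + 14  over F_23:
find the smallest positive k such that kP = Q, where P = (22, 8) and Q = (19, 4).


Enumerate multiples of P until we hit Q = (19, 4):
  1P = (22, 8)
  2P = (11, 5)
  3P = (3, 16)
  4P = (2, 9)
  5P = (17, 9)
  6P = (19, 19)
  7P = (21, 19)
  8P = (9, 10)
  9P = (4, 14)
  10P = (15, 5)
  11P = (12, 16)
  12P = (20, 18)
  13P = (6, 4)
  14P = (8, 7)
  15P = (18, 12)
  16P = (7, 0)
  17P = (18, 11)
  18P = (8, 16)
  19P = (6, 19)
  20P = (20, 5)
  21P = (12, 7)
  22P = (15, 18)
  23P = (4, 9)
  24P = (9, 13)
  25P = (21, 4)
  26P = (19, 4)
Match found at i = 26.

k = 26


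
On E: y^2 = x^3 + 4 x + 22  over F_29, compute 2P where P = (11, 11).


k = 2 = 10_2 (binary, LSB first: 01)
Double-and-add from P = (11, 11):
  bit 0 = 0: acc unchanged = O
  bit 1 = 1: acc = O + (12, 0) = (12, 0)

2P = (12, 0)


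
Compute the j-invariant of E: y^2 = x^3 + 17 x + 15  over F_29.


Delta = -16(4 a^3 + 27 b^2) mod 29 = 23
-1728 * (4 a)^3 = -1728 * (4*17)^3 mod 29 = 23
j = 23 * 23^(-1) mod 29 = 1

j = 1 (mod 29)


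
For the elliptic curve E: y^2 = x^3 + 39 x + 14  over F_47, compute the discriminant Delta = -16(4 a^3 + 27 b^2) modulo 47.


4 a^3 + 27 b^2 = 4*39^3 + 27*14^2 = 237276 + 5292 = 242568
Delta = -16 * (242568) = -3881088
Delta mod 47 = 31

Delta = 31 (mod 47)


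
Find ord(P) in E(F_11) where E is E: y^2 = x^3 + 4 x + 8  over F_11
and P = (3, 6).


Compute successive multiples of P until we hit O:
  1P = (3, 6)
  2P = (9, 6)
  3P = (10, 5)
  4P = (7, 4)
  5P = (4, 0)
  6P = (7, 7)
  7P = (10, 6)
  8P = (9, 5)
  ... (continuing to 10P)
  10P = O

ord(P) = 10


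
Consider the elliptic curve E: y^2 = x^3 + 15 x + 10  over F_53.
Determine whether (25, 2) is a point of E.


Check whether y^2 = x^3 + 15 x + 10 (mod 53) for (x, y) = (25, 2).
LHS: y^2 = 2^2 mod 53 = 4
RHS: x^3 + 15 x + 10 = 25^3 + 15*25 + 10 mod 53 = 4
LHS = RHS

Yes, on the curve
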